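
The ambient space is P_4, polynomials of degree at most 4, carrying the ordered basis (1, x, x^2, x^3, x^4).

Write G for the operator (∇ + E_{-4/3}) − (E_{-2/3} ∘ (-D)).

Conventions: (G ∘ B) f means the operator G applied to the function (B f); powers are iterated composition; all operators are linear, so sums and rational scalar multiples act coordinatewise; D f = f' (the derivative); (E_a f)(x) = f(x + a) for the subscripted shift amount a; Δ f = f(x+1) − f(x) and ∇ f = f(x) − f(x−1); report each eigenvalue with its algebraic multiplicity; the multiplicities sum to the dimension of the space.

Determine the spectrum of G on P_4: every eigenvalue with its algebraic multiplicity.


λ = 1 (multiplicity 5)

image of 1: 1
image of x: x + 2/3
image of x^2: x^2 + (4/3)x - 5/9
image of x^3: x^3 + 2x^2 - (5/3)x - 1/27
image of x^4: x^4 + (8/3)x^3 - (10/3)x^2 - (4/27)x + 79/81
the matrix is upper triangular; its diagonal is (1, 1, 1, 1, 1)
for a triangular matrix the eigenvalues are the diagonal entries, with algebraic multiplicity their repetition count


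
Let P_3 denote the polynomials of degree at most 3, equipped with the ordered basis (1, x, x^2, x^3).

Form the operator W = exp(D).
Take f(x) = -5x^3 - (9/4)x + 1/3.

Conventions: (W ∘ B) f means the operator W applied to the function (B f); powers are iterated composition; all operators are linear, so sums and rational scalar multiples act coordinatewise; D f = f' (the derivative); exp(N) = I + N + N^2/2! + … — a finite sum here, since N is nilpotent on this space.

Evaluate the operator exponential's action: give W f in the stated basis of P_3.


order-1 term: -15x^2 - 9/4
order-2 term: -15x
order-3 term: -5
the series for exp(D) f terminates at order 3
exp(D) f = -5x^3 - 15x^2 - (69/4)x - 83/12

g(x) = -5x^3 - 15x^2 - (69/4)x - 83/12


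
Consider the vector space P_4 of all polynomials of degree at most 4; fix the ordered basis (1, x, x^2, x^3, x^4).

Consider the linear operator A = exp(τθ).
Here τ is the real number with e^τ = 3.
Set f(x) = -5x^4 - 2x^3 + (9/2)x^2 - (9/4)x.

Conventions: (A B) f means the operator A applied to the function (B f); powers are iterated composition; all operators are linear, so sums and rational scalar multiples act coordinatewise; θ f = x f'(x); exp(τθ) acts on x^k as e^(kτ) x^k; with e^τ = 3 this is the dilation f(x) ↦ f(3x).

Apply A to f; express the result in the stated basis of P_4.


g(x) = -405x^4 - 54x^3 + (81/2)x^2 - (27/4)x

exp(τθ) x^k = e^(kτ) x^k; with e^τ = 3 this sends x^k to 3^k x^k
x ↦ 3 x
x^2 ↦ 9 x^2
x^3 ↦ 27 x^3
x^4 ↦ 81 x^4
applying this coordinatewise to f: exp(τθ) f = -405x^4 - 54x^3 + (81/2)x^2 - (27/4)x


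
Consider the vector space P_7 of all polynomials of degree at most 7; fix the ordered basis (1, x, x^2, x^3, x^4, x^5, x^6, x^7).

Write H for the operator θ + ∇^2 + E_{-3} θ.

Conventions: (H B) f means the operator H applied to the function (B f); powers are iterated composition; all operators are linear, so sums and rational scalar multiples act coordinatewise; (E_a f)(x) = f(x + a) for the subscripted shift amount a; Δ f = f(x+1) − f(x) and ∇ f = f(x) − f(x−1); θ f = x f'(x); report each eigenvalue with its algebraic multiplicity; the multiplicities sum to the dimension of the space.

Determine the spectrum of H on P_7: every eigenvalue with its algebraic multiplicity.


image of 1: 0
image of x: 2x - 3
image of x^2: 4x^2 - 12x + 20
image of x^3: 6x^3 - 27x^2 + 87x - 87
image of x^4: 8x^4 - 48x^3 + 228x^2 - 456x + 338
image of x^5: 10x^5 - 75x^4 + 470x^3 - 1410x^2 + 2095x - 1245
image of x^6: 12x^6 - 108x^5 + 840x^4 - 3360x^3 + 7500x^2 - 8928x + 4436
image of x^7: 14x^7 - 147x^6 + 1365x^5 - 6825x^4 + 20335x^3 - 36351x^2 + 36155x - 15435
the matrix is upper triangular; its diagonal is (0, 2, 4, 6, 8, 10, 12, 14)
for a triangular matrix the eigenvalues are the diagonal entries, with algebraic multiplicity their repetition count

λ = 0 (multiplicity 1), λ = 2 (multiplicity 1), λ = 4 (multiplicity 1), λ = 6 (multiplicity 1), λ = 8 (multiplicity 1), λ = 10 (multiplicity 1), λ = 12 (multiplicity 1), λ = 14 (multiplicity 1)


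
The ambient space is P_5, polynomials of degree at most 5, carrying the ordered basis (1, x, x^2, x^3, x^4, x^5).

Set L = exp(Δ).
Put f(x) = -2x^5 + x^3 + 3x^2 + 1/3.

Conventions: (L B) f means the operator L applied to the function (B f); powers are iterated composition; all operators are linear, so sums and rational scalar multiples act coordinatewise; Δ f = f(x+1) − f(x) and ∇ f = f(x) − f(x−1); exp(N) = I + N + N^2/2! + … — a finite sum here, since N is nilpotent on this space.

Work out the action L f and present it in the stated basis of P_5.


the image equals g(x) = -2x^5 - 10x^4 - 39x^3 - 94x^2 - 138x - 278/3

order-1 term: -10x^4 - 20x^3 - 17x^2 - x + 2
order-2 term: -20x^3 - 60x^2 - 67x - 24
order-3 term: -20x^2 - 60x - 49
order-4 term: -10x - 20
order-5 term: -2
the series for exp(Δ) f terminates at order 5
exp(Δ) f = -2x^5 - 10x^4 - 39x^3 - 94x^2 - 138x - 278/3


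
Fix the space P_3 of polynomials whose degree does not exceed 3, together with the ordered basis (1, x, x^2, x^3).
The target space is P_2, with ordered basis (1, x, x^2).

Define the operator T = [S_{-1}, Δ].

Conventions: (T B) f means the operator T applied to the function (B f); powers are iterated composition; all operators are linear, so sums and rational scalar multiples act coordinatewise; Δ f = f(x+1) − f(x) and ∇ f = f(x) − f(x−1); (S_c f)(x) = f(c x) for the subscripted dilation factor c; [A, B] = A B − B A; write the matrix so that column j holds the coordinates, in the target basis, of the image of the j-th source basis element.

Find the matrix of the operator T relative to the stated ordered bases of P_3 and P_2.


the matrix is [[0, 2, 0, 2]; [0, 0, -4, 0]; [0, 0, 0, 6]] (rows listed top to bottom)

image of 1: 0
image of x: 2
image of x^2: -4x
image of x^3: 6x^2 + 2
each image's coordinates form column j of the matrix


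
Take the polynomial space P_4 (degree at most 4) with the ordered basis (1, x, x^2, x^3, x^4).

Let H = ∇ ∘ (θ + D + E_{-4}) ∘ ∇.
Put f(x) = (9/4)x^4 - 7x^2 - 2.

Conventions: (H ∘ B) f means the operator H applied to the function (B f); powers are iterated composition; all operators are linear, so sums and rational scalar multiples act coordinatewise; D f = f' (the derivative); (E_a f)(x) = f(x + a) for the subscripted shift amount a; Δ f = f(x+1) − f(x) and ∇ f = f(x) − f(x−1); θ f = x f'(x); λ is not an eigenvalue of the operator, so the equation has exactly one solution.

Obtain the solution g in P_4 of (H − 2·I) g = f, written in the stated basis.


the result is g(x) = -(9/8)x^4 - (47/2)x^2 + (351/4)x - 1745/8

write g with unknown coordinates in the stated basis and equate coefficients in (H − 2·I) g = f
solving from the highest basis element down gives g = -(9/8)x^4 - (47/2)x^2 + (351/4)x - 1745/8
check: H g = -54x^2 + (351/2)x - 1753/4
so H g − 2·g = (9/4)x^4 - 7x^2 - 2 = f ✓


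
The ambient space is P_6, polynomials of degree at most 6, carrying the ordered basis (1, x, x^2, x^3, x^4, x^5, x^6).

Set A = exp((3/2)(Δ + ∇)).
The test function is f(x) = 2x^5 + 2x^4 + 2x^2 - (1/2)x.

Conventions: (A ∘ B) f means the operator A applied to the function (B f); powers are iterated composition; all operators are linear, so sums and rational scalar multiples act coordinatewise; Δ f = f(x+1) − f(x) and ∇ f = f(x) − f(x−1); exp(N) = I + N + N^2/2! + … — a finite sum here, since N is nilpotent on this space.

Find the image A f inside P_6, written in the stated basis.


order-1 term: 30x^4 + 24x^3 + 60x^2 + 36x + 9/2
order-2 term: 180x^3 + 108x^2 + 360x + 90
order-3 term: 540x^2 + 216x + 540
order-4 term: 810x + 162
order-5 term: 486
the series for exp((3/2)(Δ + ∇)) f terminates at order 5
exp((3/2)(Δ + ∇)) f = 2x^5 + 32x^4 + 204x^3 + 710x^2 + (2843/2)x + 2565/2

g(x) = 2x^5 + 32x^4 + 204x^3 + 710x^2 + (2843/2)x + 2565/2


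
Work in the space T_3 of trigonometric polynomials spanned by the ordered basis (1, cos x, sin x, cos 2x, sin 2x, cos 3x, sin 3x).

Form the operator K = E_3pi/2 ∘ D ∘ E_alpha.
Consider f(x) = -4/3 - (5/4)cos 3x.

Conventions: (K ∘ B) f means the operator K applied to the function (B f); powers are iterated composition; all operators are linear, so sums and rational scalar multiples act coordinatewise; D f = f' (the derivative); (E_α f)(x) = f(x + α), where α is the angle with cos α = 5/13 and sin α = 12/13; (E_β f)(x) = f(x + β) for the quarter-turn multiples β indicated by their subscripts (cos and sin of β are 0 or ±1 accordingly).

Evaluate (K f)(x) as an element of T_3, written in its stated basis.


E_alpha f = -4/3 + (10175/8788)cos 3x - (1035/2197)sin 3x
D E_alpha f = -(3105/2197)cos 3x - (30525/8788)sin 3x
E_3pi/2 (D ∘ E_alpha) f = -(30525/8788)cos 3x + (3105/2197)sin 3x

the result is g(x) = -(30525/8788)cos 3x + (3105/2197)sin 3x


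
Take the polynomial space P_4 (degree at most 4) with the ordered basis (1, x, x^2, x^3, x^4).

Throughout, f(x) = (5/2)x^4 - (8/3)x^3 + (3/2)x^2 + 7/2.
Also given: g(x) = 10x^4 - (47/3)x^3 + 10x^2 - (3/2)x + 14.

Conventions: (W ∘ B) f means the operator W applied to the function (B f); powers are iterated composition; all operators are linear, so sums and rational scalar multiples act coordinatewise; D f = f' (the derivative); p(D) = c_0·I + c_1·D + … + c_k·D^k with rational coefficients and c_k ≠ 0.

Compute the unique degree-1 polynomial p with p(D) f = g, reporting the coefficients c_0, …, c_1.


D^0 f = (5/2)x^4 - (8/3)x^3 + (3/2)x^2 + 7/2
D^1 f = 10x^3 - 8x^2 + 3x
matching coefficients of g against c_0 f + c_1 Df + … from the top degree down determines the c_i
solution: c_0 = 4, c_1 = -1/2

c_0 = 4, c_1 = -1/2


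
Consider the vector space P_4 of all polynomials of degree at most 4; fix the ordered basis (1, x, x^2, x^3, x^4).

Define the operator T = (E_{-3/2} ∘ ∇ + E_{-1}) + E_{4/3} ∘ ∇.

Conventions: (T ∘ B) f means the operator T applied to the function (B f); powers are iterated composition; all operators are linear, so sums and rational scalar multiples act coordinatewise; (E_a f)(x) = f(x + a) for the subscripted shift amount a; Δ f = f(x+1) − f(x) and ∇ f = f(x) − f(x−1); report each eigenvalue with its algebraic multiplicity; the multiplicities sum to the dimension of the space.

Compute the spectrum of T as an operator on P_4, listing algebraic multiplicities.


image of 1: 1
image of x: x + 1
image of x^2: x^2 + 2x - 4/3
image of x^3: x^3 + 3x^2 - 4x + 163/12
image of x^4: x^4 + 4x^3 - 8x^2 + (163/3)x - 806/27
the matrix is upper triangular; its diagonal is (1, 1, 1, 1, 1)
for a triangular matrix the eigenvalues are the diagonal entries, with algebraic multiplicity their repetition count

λ = 1 (multiplicity 5)


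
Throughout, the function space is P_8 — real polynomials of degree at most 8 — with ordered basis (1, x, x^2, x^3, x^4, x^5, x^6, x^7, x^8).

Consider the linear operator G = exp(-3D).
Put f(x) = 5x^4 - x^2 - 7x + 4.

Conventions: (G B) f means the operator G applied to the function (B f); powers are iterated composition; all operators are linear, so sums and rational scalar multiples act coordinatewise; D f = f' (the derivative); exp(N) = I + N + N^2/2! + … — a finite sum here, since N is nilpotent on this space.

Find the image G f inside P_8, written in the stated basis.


order-1 term: -60x^3 + 6x + 21
order-2 term: 270x^2 - 9
order-3 term: -540x
order-4 term: 405
the series for exp(-3D) f terminates at order 4
exp(-3D) f = 5x^4 - 60x^3 + 269x^2 - 541x + 421

the result is g(x) = 5x^4 - 60x^3 + 269x^2 - 541x + 421


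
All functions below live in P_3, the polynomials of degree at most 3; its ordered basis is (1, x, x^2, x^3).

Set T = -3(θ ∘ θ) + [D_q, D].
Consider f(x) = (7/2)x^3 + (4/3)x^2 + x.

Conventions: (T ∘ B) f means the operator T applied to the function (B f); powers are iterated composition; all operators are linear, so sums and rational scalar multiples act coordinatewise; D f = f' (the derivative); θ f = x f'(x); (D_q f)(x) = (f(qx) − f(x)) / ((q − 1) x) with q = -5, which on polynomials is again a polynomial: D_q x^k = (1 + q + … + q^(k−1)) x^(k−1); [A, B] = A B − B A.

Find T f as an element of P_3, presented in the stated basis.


the result is g(x) = -(189/2)x^3 - 16x^2 - 192x + 8

θ f = (21/2)x^3 + (8/3)x^2 + x
θ θ f = (63/2)x^3 + (16/3)x^2 + x
(-3(θ ∘ θ)) f = -(189/2)x^3 - 16x^2 - 3x
D f = (21/2)x^2 + (8/3)x + 1
D_q D f = -42x + 8/3
D_q f = (147/2)x^2 - (16/3)x + 1
D D_q f = 147x - 16/3
[D_q, D] f = -189x + 8
(-3(θ ∘ θ) + [D_q, D]) f = -(189/2)x^3 - 16x^2 - 192x + 8


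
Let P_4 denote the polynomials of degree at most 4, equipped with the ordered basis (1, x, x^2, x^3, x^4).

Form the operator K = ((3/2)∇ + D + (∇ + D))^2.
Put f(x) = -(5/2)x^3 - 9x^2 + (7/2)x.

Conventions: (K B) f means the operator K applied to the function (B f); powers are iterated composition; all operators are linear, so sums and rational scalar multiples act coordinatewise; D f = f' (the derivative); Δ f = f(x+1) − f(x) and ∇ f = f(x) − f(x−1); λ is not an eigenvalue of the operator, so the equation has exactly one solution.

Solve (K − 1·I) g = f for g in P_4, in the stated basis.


the image equals g(x) = (5/2)x^3 + 9x^2 + (1201/4)x + 783/4

write g with unknown coordinates in the stated basis and equate coefficients in (K − 1·I) g = f
solving from the highest basis element down gives g = (5/2)x^3 + 9x^2 + (1201/4)x + 783/4
check: K g = (1215/4)x + 783/4
so K g − 1·g = -(5/2)x^3 - 9x^2 + (7/2)x = f ✓


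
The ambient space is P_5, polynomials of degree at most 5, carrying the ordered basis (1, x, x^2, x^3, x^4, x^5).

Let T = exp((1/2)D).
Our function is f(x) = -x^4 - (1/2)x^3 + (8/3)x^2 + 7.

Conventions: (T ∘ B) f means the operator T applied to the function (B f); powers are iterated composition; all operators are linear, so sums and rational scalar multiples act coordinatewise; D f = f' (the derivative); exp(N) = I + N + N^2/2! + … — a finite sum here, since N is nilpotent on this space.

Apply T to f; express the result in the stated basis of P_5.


order-1 term: -2x^3 - (3/4)x^2 + (8/3)x
order-2 term: -(3/2)x^2 - (3/8)x + 2/3
order-3 term: -(1/2)x - 1/16
order-4 term: -1/16
the series for exp((1/2)D) f terminates at order 4
exp((1/2)D) f = -x^4 - (5/2)x^3 + (5/12)x^2 + (43/24)x + 181/24

the result is g(x) = -x^4 - (5/2)x^3 + (5/12)x^2 + (43/24)x + 181/24


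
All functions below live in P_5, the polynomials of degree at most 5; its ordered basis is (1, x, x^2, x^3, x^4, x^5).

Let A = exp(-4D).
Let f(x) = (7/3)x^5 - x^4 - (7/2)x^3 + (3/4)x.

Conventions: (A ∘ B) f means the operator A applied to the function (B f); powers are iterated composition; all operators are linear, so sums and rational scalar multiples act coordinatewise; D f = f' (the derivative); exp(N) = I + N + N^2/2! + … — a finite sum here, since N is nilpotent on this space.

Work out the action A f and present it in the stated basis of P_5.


order-1 term: -(140/3)x^4 + 16x^3 + 42x^2 - 3
order-2 term: (1120/3)x^3 - 96x^2 - 168x
order-3 term: -(4480/3)x^2 + 256x + 224
order-4 term: (8960/3)x - 256
order-5 term: -7168/3
the series for exp(-4D) f terminates at order 5
exp(-4D) f = (7/3)x^5 - (143/3)x^4 + (2315/6)x^3 - (4642/3)x^2 + (36905/12)x - 7273/3

the image equals g(x) = (7/3)x^5 - (143/3)x^4 + (2315/6)x^3 - (4642/3)x^2 + (36905/12)x - 7273/3


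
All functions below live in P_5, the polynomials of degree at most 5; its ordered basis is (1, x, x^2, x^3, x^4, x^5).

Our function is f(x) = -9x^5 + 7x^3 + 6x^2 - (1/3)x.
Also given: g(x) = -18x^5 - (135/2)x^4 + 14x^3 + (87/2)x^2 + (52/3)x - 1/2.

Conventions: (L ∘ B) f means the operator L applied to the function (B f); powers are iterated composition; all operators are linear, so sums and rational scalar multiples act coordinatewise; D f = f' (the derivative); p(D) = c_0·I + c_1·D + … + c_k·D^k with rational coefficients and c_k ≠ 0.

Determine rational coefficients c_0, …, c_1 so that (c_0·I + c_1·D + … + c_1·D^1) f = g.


p(D) = 2·I + (3/2)·D, i.e. c_0 = 2, c_1 = 3/2

D^0 f = -9x^5 + 7x^3 + 6x^2 - (1/3)x
D^1 f = -45x^4 + 21x^2 + 12x - 1/3
matching coefficients of g against c_0 f + c_1 Df + … from the top degree down determines the c_i
solution: c_0 = 2, c_1 = 3/2


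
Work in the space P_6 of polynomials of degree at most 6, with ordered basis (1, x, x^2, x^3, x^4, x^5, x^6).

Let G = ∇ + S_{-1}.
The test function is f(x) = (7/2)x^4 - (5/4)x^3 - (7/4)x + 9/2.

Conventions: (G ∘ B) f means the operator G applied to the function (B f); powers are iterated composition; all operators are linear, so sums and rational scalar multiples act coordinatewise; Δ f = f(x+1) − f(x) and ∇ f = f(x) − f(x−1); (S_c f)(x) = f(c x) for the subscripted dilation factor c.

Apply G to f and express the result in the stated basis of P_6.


g(x) = (7/2)x^4 + (61/4)x^3 - (99/4)x^2 + (39/2)x - 2

∇ f = 14x^3 - (99/4)x^2 + (71/4)x - 13/2
S_{-1} f = (7/2)x^4 + (5/4)x^3 + (7/4)x + 9/2
(∇ + S_{-1}) f = (7/2)x^4 + (61/4)x^3 - (99/4)x^2 + (39/2)x - 2


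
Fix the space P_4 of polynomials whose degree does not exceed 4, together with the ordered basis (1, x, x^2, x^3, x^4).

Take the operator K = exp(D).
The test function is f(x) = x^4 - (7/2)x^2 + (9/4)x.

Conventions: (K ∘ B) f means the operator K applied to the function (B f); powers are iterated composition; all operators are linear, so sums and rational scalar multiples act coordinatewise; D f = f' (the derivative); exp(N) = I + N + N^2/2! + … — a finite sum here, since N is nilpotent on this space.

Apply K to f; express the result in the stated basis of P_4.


the result is g(x) = x^4 + 4x^3 + (5/2)x^2 - (3/4)x - 1/4

order-1 term: 4x^3 - 7x + 9/4
order-2 term: 6x^2 - 7/2
order-3 term: 4x
order-4 term: 1
the series for exp(D) f terminates at order 4
exp(D) f = x^4 + 4x^3 + (5/2)x^2 - (3/4)x - 1/4


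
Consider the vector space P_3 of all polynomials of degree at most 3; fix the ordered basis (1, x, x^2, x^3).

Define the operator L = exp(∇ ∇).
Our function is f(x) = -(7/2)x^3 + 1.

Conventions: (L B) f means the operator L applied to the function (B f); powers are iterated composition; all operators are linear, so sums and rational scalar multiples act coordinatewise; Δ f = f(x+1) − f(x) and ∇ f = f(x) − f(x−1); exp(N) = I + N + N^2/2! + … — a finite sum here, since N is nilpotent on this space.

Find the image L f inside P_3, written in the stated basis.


the image equals g(x) = -(7/2)x^3 - 21x + 22

order-1 term: -21x + 21
the series for exp(∇ ∇) f terminates at order 1
exp(∇ ∇) f = -(7/2)x^3 - 21x + 22


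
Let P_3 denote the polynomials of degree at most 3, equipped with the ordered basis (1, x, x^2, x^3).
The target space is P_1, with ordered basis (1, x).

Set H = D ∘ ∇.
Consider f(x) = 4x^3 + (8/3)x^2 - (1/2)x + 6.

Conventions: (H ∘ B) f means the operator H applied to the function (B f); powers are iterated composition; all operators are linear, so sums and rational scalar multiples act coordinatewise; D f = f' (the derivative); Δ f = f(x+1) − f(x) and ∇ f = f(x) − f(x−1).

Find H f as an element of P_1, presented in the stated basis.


∇ f = 12x^2 - (20/3)x + 5/6
D ∇ f = 24x - 20/3

the result is g(x) = 24x - 20/3


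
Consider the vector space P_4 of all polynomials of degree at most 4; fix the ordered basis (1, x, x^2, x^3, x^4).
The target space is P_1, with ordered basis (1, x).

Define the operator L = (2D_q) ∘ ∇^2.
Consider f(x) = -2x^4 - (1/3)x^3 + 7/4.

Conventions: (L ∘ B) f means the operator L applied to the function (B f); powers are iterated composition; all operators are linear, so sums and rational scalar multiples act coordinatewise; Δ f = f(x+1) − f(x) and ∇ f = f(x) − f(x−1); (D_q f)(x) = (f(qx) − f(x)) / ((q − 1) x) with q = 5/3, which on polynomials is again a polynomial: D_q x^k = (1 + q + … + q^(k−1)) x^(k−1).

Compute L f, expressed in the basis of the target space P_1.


∇ f = -8x^3 + 11x^2 - 7x + 5/3
∇ ∇ f = -24x^2 + 46x - 26
D_q ∇^2 f = -64x + 46
(2D_q) ∇^2 f = -128x + 92

the image equals g(x) = -128x + 92


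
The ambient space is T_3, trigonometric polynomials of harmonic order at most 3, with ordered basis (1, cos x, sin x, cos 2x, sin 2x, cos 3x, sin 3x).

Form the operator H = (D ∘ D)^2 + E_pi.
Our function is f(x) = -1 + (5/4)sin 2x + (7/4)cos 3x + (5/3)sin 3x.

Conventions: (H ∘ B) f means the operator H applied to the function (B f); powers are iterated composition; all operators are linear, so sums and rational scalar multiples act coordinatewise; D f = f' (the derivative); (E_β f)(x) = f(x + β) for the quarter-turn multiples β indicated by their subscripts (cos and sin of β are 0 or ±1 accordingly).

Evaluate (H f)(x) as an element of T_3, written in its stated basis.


g(x) = -1 + (85/4)sin 2x + 140cos 3x + (400/3)sin 3x

D f = (5/2)cos 2x + 5cos 3x - (21/4)sin 3x
D D f = -5sin 2x - (63/4)cos 3x - 15sin 3x
D (D ∘ D) f = -10cos 2x - 45cos 3x + (189/4)sin 3x
D D (D ∘ D) f = 20sin 2x + (567/4)cos 3x + 135sin 3x
E_pi f = -1 + (5/4)sin 2x - (7/4)cos 3x - (5/3)sin 3x
((D ∘ D)^2 + E_pi) f = -1 + (85/4)sin 2x + 140cos 3x + (400/3)sin 3x


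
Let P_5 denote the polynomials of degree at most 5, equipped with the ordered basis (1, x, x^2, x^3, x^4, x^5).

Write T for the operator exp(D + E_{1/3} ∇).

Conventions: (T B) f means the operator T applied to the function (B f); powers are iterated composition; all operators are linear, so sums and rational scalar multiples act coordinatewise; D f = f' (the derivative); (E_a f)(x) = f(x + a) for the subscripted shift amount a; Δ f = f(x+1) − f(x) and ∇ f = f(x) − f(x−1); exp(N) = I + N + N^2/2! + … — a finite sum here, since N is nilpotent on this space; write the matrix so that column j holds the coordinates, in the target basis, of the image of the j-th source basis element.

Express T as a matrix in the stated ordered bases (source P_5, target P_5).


the matrix is [[1, 2, 11/3, 19/3, 292/27, 1553/81]; [0, 1, 4, 11, 76/3, 1460/27]; [0, 0, 1, 6, 22, 190/3]; [0, 0, 0, 1, 8, 110/3]; [0, 0, 0, 0, 1, 10]; [0, 0, 0, 0, 0, 1]] (rows listed top to bottom)

image of 1: 1
image of x: x + 2
image of x^2: x^2 + 4x + 11/3
image of x^3: x^3 + 6x^2 + 11x + 19/3
image of x^4: x^4 + 8x^3 + 22x^2 + (76/3)x + 292/27
image of x^5: x^5 + 10x^4 + (110/3)x^3 + (190/3)x^2 + (1460/27)x + 1553/81
each image's coordinates form column j of the matrix


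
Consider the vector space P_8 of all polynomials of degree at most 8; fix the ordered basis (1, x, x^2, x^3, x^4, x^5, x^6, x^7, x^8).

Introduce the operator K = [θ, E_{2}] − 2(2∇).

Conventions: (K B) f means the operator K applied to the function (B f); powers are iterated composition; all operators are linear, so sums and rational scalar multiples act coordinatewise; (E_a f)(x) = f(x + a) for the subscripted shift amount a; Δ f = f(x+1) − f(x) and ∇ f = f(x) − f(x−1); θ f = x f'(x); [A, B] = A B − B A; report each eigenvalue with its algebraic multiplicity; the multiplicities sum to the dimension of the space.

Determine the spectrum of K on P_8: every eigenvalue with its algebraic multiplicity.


λ = 0 (multiplicity 9)

image of 1: 0
image of x: -6
image of x^2: -12x - 4
image of x^3: -18x^2 - 12x - 28
image of x^4: -24x^3 - 24x^2 - 112x - 60
image of x^5: -30x^4 - 40x^3 - 280x^2 - 300x - 164
image of x^6: -36x^5 - 60x^4 - 560x^3 - 900x^2 - 984x - 380
image of x^7: -42x^6 - 84x^5 - 980x^4 - 2100x^3 - 3444x^2 - 2660x - 900
image of x^8: -48x^7 - 112x^6 - 1568x^5 - 4200x^4 - 9184x^3 - 10640x^2 - 7200x - 2044
the matrix is upper triangular; its diagonal is (0, 0, 0, 0, 0, 0, 0, 0, 0)
for a triangular matrix the eigenvalues are the diagonal entries, with algebraic multiplicity their repetition count


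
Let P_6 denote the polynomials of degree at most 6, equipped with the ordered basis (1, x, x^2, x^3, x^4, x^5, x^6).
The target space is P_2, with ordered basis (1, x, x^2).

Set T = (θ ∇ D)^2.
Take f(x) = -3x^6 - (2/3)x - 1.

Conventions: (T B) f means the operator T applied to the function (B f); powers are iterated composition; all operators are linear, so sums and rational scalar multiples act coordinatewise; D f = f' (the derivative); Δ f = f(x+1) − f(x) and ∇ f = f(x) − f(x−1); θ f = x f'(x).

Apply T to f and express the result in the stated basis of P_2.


D f = -18x^5 - 2/3
∇ D f = -90x^4 + 180x^3 - 180x^2 + 90x - 18
θ ∇ D f = -360x^4 + 540x^3 - 360x^2 + 90x
D (θ ∇ D) f = -1440x^3 + 1620x^2 - 720x + 90
∇ D (θ ∇ D) f = -4320x^2 + 7560x - 3780
θ ∇ D (θ ∇ D) f = -8640x^2 + 7560x

g(x) = -8640x^2 + 7560x


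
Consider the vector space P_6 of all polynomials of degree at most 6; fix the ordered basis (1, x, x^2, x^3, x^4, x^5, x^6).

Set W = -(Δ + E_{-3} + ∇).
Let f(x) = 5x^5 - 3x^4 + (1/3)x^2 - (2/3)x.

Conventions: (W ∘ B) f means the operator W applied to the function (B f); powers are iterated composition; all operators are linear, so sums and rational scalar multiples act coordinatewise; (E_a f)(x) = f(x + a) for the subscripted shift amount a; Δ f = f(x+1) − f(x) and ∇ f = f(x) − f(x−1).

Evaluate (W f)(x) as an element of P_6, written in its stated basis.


the image equals g(x) = -5x^5 + 28x^4 - 462x^3 + (4235/3)x^2 - (6971/3)x + 4333/3

Δ f = 25x^4 + 38x^3 + 32x^2 + (41/3)x + 5/3
E_{-3} f = 5x^5 - 78x^4 + 486x^3 - (4535/3)x^2 + (7039/3)x - 1453
∇ f = 25x^4 - 62x^3 + 68x^2 - (109/3)x + 7
(Δ + E_{-3} + ∇) f = 5x^5 - 28x^4 + 462x^3 - (4235/3)x^2 + (6971/3)x - 4333/3
(-(Δ + E_{-3} + ∇)) f = -5x^5 + 28x^4 - 462x^3 + (4235/3)x^2 - (6971/3)x + 4333/3


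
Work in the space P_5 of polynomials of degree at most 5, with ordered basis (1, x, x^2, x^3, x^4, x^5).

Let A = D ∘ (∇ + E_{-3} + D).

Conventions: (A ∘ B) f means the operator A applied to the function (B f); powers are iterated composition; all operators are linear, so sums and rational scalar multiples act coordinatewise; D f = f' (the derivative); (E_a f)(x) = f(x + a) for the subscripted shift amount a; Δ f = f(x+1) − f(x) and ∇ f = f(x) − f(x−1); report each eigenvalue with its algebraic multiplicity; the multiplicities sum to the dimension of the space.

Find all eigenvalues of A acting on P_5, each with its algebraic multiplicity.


image of 1: 0
image of x: 1
image of x^2: 2x - 2
image of x^3: 3x^2 - 6x + 24
image of x^4: 4x^3 - 12x^2 + 96x - 104
image of x^5: 5x^4 - 20x^3 + 240x^2 - 520x + 400
the matrix is upper triangular; its diagonal is (0, 0, 0, 0, 0, 0)
for a triangular matrix the eigenvalues are the diagonal entries, with algebraic multiplicity their repetition count

λ = 0 (multiplicity 6)


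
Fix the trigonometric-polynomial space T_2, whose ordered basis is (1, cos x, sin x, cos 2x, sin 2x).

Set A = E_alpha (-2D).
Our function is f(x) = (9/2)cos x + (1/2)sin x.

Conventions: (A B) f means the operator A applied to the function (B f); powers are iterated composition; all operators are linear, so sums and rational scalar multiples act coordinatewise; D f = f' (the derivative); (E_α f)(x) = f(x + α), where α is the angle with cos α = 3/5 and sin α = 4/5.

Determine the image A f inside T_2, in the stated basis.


g(x) = (33/5)cos x + (31/5)sin x

D f = (1/2)cos x - (9/2)sin x
(-2D) f = -cos x + 9sin x
E_alpha (-2D) f = (33/5)cos x + (31/5)sin x


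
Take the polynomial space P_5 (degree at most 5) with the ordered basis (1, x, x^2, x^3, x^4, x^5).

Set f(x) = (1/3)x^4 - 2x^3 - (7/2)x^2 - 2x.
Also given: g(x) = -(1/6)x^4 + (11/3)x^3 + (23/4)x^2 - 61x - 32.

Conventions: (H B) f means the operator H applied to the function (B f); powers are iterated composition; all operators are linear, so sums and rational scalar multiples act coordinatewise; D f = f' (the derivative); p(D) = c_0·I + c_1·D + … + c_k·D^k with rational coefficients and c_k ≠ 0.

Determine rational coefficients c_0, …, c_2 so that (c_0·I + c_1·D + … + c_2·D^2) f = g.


D^0 f = (1/3)x^4 - 2x^3 - (7/2)x^2 - 2x
D^1 f = (4/3)x^3 - 6x^2 - 7x - 2
D^2 f = 4x^2 - 12x - 7
matching coefficients of g against c_0 f + c_1 Df + … from the top degree down determines the c_i
solution: c_0 = -1/2, c_1 = 2, c_2 = 4

c_0 = -1/2, c_1 = 2, c_2 = 4


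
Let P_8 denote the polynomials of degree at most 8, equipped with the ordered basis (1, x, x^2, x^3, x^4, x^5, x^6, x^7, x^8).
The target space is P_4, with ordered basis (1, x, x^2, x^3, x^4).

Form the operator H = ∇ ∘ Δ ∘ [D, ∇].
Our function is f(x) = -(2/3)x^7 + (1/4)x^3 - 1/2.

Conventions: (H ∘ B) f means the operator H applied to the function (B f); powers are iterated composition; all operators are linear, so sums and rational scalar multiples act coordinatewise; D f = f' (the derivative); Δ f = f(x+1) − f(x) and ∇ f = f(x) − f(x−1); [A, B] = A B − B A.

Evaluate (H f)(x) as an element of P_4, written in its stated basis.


g(x) = 0

∇ f = -(14/3)x^6 + 14x^5 - (70/3)x^4 + (70/3)x^3 - (53/4)x^2 + (47/12)x - 5/12
D ∇ f = -28x^5 + 70x^4 - (280/3)x^3 + 70x^2 - (53/2)x + 47/12
D f = -(14/3)x^6 + (3/4)x^2
∇ D f = -28x^5 + 70x^4 - (280/3)x^3 + 70x^2 - (53/2)x + 47/12
[D, ∇] f = 0
Δ [D, ∇] f = 0
∇ Δ [D, ∇] f = 0


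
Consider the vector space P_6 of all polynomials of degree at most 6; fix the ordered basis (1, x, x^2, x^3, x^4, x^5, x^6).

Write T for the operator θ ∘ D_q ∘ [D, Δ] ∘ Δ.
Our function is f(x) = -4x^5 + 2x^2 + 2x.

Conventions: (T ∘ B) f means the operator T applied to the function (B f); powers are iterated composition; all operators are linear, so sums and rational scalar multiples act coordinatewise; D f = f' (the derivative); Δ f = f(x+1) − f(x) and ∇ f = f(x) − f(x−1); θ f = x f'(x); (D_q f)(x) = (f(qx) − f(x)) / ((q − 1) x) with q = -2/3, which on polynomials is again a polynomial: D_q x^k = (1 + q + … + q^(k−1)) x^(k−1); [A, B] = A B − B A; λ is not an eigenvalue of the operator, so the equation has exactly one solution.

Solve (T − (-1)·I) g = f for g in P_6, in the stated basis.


the image equals g(x) = -4x^5 + 2x^2 + 2x

write g with unknown coordinates in the stated basis and equate coefficients in (T − (-1)·I) g = f
solving from the highest basis element down gives g = -4x^5 + 2x^2 + 2x
check: T g = 0
so T g − (-1)·g = -4x^5 + 2x^2 + 2x = f ✓


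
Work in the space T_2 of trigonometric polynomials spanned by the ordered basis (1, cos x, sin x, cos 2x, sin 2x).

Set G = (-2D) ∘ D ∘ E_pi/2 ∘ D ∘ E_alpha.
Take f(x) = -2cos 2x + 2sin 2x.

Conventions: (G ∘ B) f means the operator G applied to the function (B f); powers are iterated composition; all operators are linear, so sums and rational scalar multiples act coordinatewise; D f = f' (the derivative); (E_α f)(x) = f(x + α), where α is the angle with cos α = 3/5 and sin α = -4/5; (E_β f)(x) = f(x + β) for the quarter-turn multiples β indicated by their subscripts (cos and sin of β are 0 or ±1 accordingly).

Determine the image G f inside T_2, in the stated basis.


the image equals g(x) = (992/25)cos 2x - (544/25)sin 2x

E_alpha f = -(34/25)cos 2x - (62/25)sin 2x
D E_alpha f = -(124/25)cos 2x + (68/25)sin 2x
E_pi/2 (D ∘ E_alpha) f = (124/25)cos 2x - (68/25)sin 2x
D E_pi/2 (D ∘ E_alpha) f = -(136/25)cos 2x - (248/25)sin 2x
D D E_pi/2 (D ∘ E_alpha) f = -(496/25)cos 2x + (272/25)sin 2x
(-2D) D E_pi/2 (D ∘ E_alpha) f = (992/25)cos 2x - (544/25)sin 2x


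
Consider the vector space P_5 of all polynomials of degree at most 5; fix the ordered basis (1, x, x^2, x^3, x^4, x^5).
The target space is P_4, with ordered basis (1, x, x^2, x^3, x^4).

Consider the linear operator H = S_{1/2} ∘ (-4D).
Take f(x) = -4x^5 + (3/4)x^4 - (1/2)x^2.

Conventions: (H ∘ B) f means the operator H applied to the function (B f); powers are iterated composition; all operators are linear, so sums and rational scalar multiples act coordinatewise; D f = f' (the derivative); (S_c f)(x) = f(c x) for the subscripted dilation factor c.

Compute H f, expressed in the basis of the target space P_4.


the result is g(x) = 5x^4 - (3/2)x^3 + 2x

D f = -20x^4 + 3x^3 - x
(-4D) f = 80x^4 - 12x^3 + 4x
S_{1/2} (-4D) f = 5x^4 - (3/2)x^3 + 2x


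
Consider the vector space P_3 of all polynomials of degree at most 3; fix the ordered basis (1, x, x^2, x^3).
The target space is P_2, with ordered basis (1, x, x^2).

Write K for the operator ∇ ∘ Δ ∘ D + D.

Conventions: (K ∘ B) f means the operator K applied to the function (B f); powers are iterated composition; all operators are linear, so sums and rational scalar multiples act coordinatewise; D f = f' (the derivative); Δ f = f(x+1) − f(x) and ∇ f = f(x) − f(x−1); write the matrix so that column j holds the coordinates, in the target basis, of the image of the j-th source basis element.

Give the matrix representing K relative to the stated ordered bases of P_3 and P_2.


image of 1: 0
image of x: 1
image of x^2: 2x
image of x^3: 3x^2 + 6
each image's coordinates form column j of the matrix

the matrix is [[0, 1, 0, 6]; [0, 0, 2, 0]; [0, 0, 0, 3]] (rows listed top to bottom)


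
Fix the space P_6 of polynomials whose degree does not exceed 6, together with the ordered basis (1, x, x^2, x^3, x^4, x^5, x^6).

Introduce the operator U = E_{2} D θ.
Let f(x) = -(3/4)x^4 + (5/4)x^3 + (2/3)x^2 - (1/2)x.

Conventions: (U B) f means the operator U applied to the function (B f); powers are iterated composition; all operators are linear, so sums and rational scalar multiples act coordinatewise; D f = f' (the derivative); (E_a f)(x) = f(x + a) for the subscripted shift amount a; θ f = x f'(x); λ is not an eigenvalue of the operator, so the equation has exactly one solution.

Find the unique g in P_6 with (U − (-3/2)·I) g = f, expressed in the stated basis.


write g with unknown coordinates in the stated basis and equate coefficients in (U − (-3/2)·I) g = f
solving from the highest basis element down gives g = -(1/2)x^4 + (37/6)x^3 - (41/9)x^2 - (1949/27)x - 2666/81
check: U g = -8x^3 + (15/2)x^2 + (970/9)x + 1333/27
so U g − (-3/2)·g = -(3/4)x^4 + (5/4)x^3 + (2/3)x^2 - (1/2)x = f ✓

g(x) = -(1/2)x^4 + (37/6)x^3 - (41/9)x^2 - (1949/27)x - 2666/81


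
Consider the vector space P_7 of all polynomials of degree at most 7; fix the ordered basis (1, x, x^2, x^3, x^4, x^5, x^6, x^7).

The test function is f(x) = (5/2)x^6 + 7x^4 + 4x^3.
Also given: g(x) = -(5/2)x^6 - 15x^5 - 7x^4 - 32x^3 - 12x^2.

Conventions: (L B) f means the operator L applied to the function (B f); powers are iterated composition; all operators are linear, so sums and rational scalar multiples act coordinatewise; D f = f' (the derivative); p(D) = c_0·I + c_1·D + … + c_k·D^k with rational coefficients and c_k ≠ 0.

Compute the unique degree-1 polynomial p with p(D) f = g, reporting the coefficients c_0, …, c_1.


D^0 f = (5/2)x^6 + 7x^4 + 4x^3
D^1 f = 15x^5 + 28x^3 + 12x^2
matching coefficients of g against c_0 f + c_1 Df + … from the top degree down determines the c_i
solution: c_0 = -1, c_1 = -1

p(D) = -I − D, i.e. c_0 = -1, c_1 = -1


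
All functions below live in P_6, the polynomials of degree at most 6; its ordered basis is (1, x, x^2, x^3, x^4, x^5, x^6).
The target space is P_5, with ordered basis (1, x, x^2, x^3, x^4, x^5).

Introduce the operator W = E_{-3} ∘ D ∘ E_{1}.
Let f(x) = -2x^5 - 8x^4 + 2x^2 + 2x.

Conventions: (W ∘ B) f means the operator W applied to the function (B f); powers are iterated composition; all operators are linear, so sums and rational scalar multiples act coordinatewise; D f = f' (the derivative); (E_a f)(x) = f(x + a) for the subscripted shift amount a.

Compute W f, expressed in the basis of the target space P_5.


E_{1} f = -2x^5 - 18x^4 - 52x^3 - 66x^2 - 36x - 6
D E_{1} f = -10x^4 - 72x^3 - 156x^2 - 132x - 36
E_{-3} D E_{1} f = -10x^4 + 48x^3 - 48x^2 - 60x + 90

g(x) = -10x^4 + 48x^3 - 48x^2 - 60x + 90


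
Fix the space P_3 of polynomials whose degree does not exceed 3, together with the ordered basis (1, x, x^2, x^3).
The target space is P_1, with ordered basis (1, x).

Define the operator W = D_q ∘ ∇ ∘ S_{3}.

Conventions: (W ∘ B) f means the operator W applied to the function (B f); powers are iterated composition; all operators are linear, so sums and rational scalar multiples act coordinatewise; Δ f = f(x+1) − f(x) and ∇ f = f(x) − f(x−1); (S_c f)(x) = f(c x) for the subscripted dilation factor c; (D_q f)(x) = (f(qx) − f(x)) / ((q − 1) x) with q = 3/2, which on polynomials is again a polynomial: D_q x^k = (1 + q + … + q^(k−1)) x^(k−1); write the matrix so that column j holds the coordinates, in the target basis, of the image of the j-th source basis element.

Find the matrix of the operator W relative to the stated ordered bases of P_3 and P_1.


image of 1: 0
image of x: 0
image of x^2: 18
image of x^3: (405/2)x - 81
each image's coordinates form column j of the matrix

the matrix is [[0, 0, 18, -81]; [0, 0, 0, 405/2]] (rows listed top to bottom)


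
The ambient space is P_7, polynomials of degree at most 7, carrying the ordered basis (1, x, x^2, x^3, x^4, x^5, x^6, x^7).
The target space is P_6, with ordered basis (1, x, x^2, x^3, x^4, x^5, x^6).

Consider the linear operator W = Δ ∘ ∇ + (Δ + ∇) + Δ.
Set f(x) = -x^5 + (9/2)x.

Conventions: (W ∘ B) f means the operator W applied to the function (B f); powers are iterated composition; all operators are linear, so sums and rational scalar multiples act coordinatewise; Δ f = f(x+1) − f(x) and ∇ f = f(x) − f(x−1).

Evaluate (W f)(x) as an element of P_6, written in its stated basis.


∇ f = -5x^4 + 10x^3 - 10x^2 + 5x + 7/2
Δ ∇ f = -20x^3 - 10x
Δ f = -5x^4 - 10x^3 - 10x^2 - 5x + 7/2
∇ f = -5x^4 + 10x^3 - 10x^2 + 5x + 7/2
(Δ + ∇) f = -10x^4 - 20x^2 + 7
Δ f = -5x^4 - 10x^3 - 10x^2 - 5x + 7/2
(Δ ∘ ∇ + (Δ + ∇) + Δ) f = -15x^4 - 30x^3 - 30x^2 - 15x + 21/2

g(x) = -15x^4 - 30x^3 - 30x^2 - 15x + 21/2


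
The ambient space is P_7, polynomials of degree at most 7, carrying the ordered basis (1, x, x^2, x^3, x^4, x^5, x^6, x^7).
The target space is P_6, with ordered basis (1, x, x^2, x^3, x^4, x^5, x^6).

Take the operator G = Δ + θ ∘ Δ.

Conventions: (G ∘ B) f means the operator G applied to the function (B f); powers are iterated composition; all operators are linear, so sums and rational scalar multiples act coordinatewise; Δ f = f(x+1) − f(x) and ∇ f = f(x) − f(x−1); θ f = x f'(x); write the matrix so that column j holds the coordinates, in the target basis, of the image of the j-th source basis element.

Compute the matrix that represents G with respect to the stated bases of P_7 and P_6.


image of 1: 0
image of x: 1
image of x^2: 4x + 1
image of x^3: 9x^2 + 6x + 1
image of x^4: 16x^3 + 18x^2 + 8x + 1
image of x^5: 25x^4 + 40x^3 + 30x^2 + 10x + 1
image of x^6: 36x^5 + 75x^4 + 80x^3 + 45x^2 + 12x + 1
image of x^7: 49x^6 + 126x^5 + 175x^4 + 140x^3 + 63x^2 + 14x + 1
each image's coordinates form column j of the matrix

the matrix is [[0, 1, 1, 1, 1, 1, 1, 1]; [0, 0, 4, 6, 8, 10, 12, 14]; [0, 0, 0, 9, 18, 30, 45, 63]; [0, 0, 0, 0, 16, 40, 80, 140]; [0, 0, 0, 0, 0, 25, 75, 175]; [0, 0, 0, 0, 0, 0, 36, 126]; [0, 0, 0, 0, 0, 0, 0, 49]] (rows listed top to bottom)


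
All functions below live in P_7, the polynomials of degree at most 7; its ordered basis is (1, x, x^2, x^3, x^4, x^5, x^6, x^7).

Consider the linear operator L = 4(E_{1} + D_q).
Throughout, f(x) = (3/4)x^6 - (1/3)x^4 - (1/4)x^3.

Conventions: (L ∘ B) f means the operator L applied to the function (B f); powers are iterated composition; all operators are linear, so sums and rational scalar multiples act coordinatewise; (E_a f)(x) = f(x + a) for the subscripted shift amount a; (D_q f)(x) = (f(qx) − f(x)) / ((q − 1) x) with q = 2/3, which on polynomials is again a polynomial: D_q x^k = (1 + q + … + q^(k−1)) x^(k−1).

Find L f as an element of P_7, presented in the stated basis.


E_{1} f = (3/4)x^6 + (9/2)x^5 + (131/12)x^4 + (161/12)x^3 + (17/2)x^2 + (29/12)x + 1/6
D_q f = (665/324)x^5 - (65/81)x^3 - (19/36)x^2
(E_{1} + D_q) f = (3/4)x^6 + (2123/324)x^5 + (131/12)x^4 + (4087/324)x^3 + (287/36)x^2 + (29/12)x + 1/6
(4(E_{1} + D_q)) f = 3x^6 + (2123/81)x^5 + (131/3)x^4 + (4087/81)x^3 + (287/9)x^2 + (29/3)x + 2/3

g(x) = 3x^6 + (2123/81)x^5 + (131/3)x^4 + (4087/81)x^3 + (287/9)x^2 + (29/3)x + 2/3
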